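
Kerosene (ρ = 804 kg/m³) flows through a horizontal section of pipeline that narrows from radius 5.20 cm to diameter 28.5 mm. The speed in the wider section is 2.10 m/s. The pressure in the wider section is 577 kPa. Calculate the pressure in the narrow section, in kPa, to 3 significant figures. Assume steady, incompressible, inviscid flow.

P₂ = 264 kPa

Mass conservation (A₁v₁ = A₂v₂) gives v₂ = 2.10 × 84.9/6.38 = 28.0 m/s.
Along the horizontal streamline, P + ½ρv² is constant.
P₂ = P₁ − ½ρ(v₂² − v₁²) = 577000 − ½·804·(28.0² − 2.10²) = 577000 − 313000 = 264000 Pa.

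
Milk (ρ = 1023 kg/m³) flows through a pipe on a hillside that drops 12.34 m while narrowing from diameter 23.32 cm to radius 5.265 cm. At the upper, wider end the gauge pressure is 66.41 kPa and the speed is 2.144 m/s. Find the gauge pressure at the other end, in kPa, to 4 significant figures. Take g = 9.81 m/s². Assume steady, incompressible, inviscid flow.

By continuity, v₂ = v₁·A₁/A₂ = 2.144·(427.1/87.09) = 10.52 m/s.
Bernoulli: P₁ + ½ρv₁² + ρg h₁ = P₂ + ½ρv₂² + ρg h₂, so P₂ = P₁ + ½ρ(v₁² − v₂²) − ρg(h₂ − h₁).
P₂ = 66410 + ½·1023·(2.144² − 10.52²) − 1023·9.81·(−12.34) = 66410 + (-54210) − (-123800) = 136000 Pa.

P₂ ≈ 136.0 kPa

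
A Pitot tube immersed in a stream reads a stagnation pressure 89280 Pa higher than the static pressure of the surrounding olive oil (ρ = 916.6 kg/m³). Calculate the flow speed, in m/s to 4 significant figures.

v ≈ 13.96 m/s

The dynamic pressure equals the rise in static pressure at the stagnation point: ΔP = ½ρv².
v = √(2ΔP/ρ) = √(2·89280/916.6) = 13.96 m/s.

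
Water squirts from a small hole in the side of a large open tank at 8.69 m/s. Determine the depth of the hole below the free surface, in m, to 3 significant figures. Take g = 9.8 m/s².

3.85 m

Inverting v = √(2gh) gives h = v² / 2g.
h = 8.69²/(2·9.8) = 75.5/19.60 = 3.85 m.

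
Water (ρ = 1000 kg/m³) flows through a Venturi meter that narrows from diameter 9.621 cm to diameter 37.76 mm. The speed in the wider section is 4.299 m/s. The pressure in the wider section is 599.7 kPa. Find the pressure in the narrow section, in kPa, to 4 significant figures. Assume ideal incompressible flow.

P₂ = 219.5 kPa

By continuity, v₂ = v₁·A₁/A₂ = 4.299·(72.70/11.20) = 27.91 m/s.
The pipe is horizontal, so Bernoulli reduces to P₁ + ½ρv₁² = P₂ + ½ρv₂².
P₂ = P₁ − ½ρ(v₂² − v₁²) = 599700 − ½·1000·(27.91² − 4.299²) = 599700 − 380200 = 219500 Pa.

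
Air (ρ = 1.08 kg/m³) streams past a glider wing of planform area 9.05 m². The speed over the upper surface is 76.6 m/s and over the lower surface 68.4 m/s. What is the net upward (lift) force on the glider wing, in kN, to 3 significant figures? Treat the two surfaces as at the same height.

F ≈ 5.81 kN

With equal heights on the two surfaces, Bernoulli gives P_lower − P_upper = ½ρ(v_upper² − v_lower²).
ΔP = ½·1.08·(76.6² − 68.4²) = 642 Pa.
Lift = ΔP · A = 642 × 9.05 = 5810 N.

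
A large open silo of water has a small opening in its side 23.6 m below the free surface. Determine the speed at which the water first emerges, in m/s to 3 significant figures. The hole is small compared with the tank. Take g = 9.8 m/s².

The surface is effectively still and both ends are open, so ½v² = gh and v = √(2·9.8·23.6) = 21.5 m/s.

21.5 m/s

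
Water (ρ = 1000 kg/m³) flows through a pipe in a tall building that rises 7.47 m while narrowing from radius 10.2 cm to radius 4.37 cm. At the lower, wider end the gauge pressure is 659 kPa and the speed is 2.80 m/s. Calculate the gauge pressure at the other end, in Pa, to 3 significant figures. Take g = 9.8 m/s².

The volume flow rate is constant, so v₂ = (A₁/A₂)v₁ = (327/60.0)·2.80 = 15.3 m/s.
Energy conservation along the streamline gives P₂ = P₁ − ½ρ(v₂² − v₁²) − ρg(h₂ − h₁).
P₂ = 659000 + ½·1000·(2.80² − 15.3²) − 1000·9.8·(+7.47) = 659000 + (-112000) − (73200) = 473000 Pa.

P₂ = 473000 Pa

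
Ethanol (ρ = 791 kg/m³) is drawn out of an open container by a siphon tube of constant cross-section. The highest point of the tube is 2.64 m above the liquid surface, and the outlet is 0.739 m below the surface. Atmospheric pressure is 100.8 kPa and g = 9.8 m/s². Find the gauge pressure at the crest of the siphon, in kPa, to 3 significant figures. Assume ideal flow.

P_gauge ≈ -26.2 kPa

From the surface to the outlet (both open to atmosphere, surface at rest): v = √(2g·h_out) = √(2·9.8·0.739) = 3.81 m/s.
The bore is uniform, so the speed at the crest is the same v. Bernoulli surface→crest: P_atm = P_top + ½ρv² + ρg·h_top.
P_top = 100800 − ½·791·3.81² − 791·9.8·2.64 = 74600 Pa. So P_gauge = P_top − P_atm = -26200 Pa.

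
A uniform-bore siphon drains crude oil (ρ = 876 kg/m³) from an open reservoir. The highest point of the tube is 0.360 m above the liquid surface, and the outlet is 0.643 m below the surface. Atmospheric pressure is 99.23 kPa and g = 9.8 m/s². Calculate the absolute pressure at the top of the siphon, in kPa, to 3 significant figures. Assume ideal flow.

Bernoulli surface→outlet gives ½v² = g·h_out, so v = √(2·9.8·0.643) = 3.55 m/s.
The bore is uniform, so the speed at the crest is the same v. Bernoulli surface→crest: P_atm = P_top + ½ρv² + ρg·h_top.
P_top = 99230 − ½·876·3.55² − 876·9.8·0.360 = 90600 Pa.

90.6 kPa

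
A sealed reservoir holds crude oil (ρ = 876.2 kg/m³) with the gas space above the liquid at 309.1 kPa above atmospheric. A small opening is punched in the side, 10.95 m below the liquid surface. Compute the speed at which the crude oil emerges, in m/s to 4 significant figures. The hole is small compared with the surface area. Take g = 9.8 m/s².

30.33 m/s

Take point 1 at the surface (v₁ ≈ 0) and point 2 at the hole (at atmospheric pressure). Bernoulli: P₁ + ρg h = P_atm + ½ρv₂².
With P₁ − P_atm = 309100 Pa, v₂ = √(2gh + 2ΔP/ρ) = √(2·9.8·10.95 + 2·309100/876.2) = 30.33 m/s.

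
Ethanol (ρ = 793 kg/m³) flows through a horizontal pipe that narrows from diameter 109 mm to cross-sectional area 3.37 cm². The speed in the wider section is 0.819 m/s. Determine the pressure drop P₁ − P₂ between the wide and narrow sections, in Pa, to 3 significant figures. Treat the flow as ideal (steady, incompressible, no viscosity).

The volume flow rate is constant, so v₂ = (A₁/A₂)v₁ = (93.3/3.37)·0.819 = 22.7 m/s.
Along the horizontal streamline, P + ½ρv² is constant.
P₁ − P₂ = ½·793·(22.7² − 0.819²) = ½·793·514 = 204000 Pa.

ΔP = 204000 Pa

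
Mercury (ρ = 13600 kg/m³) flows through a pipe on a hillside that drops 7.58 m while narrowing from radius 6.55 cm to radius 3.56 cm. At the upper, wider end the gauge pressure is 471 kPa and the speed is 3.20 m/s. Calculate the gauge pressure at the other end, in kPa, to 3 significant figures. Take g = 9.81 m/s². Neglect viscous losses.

754 kPa

The volume flow rate is constant, so v₂ = (A₁/A₂)v₁ = (135/39.8)·3.20 = 10.8 m/s.
Bernoulli: P₁ + ½ρv₁² + ρg h₁ = P₂ + ½ρv₂² + ρg h₂, so P₂ = P₁ + ½ρ(v₁² − v₂²) − ρg(h₂ − h₁).
P₂ = 471000 + ½·13600·(3.20² − 10.8²) − 13600·9.81·(−7.58) = 471000 + (-728000) − (-1010000) = 754000 Pa.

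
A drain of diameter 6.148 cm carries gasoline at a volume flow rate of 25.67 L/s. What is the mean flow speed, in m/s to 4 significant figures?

v = 8.647 m/s

Q = 25.67 L/s = 0.02567 m³/s.
v = Q/A = 0.02567 / 0.002969 = 8.647 m/s.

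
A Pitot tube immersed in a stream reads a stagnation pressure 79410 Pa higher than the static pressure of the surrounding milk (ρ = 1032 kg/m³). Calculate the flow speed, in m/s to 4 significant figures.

v = 12.41 m/s

The dynamic pressure equals the rise in static pressure at the stagnation point: ΔP = ½ρv².
v = √(2ΔP/ρ) = √(2·79410/1032) = 12.41 m/s.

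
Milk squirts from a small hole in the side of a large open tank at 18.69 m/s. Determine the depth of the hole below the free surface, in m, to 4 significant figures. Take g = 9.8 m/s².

h ≈ 17.82 m

For a small hole in a large open tank, ½v² = gh, giving h = v²/(2g).
h = 18.69²/(2·9.8) = 349.3/19.60 = 17.82 m.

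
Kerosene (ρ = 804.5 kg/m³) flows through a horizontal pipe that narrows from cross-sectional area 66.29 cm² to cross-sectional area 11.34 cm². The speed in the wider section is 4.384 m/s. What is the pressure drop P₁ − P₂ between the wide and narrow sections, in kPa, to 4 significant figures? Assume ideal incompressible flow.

Mass conservation (A₁v₁ = A₂v₂) gives v₂ = 4.384 × 66.29/11.34 = 25.63 m/s.
The pipe is horizontal, so Bernoulli reduces to P₁ + ½ρv₁² = P₂ + ½ρv₂².
P₁ − P₂ = ½·804.5·(25.63² − 4.384²) = ½·804.5·637.5 = 256500 Pa.

ΔP ≈ 256.5 kPa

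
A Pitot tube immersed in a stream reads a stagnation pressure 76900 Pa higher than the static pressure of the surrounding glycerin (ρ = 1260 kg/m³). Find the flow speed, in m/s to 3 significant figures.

The dynamic pressure equals the rise in static pressure at the stagnation point: ΔP = ½ρv².
v = √(2ΔP/ρ) = √(2·76900/1260) = 11.0 m/s.

v = 11.0 m/s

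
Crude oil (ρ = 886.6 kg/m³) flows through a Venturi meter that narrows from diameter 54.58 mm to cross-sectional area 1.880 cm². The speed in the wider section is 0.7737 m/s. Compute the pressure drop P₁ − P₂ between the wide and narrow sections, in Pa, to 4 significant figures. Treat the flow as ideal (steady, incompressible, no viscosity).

The volume flow rate is constant, so v₂ = (A₁/A₂)v₁ = (23.40/1.880)·0.7737 = 9.629 m/s.
The pipe is horizontal, so Bernoulli reduces to P₁ + ½ρv₁² = P₂ + ½ρv₂².
P₁ − P₂ = ½·886.6·(9.629² − 0.7737²) = ½·886.6·92.11 = 40830 Pa.

ΔP ≈ 40830 Pa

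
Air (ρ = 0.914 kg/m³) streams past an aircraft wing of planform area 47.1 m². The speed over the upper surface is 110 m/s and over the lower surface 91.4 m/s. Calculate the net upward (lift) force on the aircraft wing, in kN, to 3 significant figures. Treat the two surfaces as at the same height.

F = 80.6 kN

From P + ½ρv² = const at equal height, P_low − P_up = ½ρ(v_up² − v_low²).
ΔP = ½·0.914·(110² − 91.4²) = 1710 Pa.
Lift = ΔP · A = 1710 × 47.1 = 80600 N.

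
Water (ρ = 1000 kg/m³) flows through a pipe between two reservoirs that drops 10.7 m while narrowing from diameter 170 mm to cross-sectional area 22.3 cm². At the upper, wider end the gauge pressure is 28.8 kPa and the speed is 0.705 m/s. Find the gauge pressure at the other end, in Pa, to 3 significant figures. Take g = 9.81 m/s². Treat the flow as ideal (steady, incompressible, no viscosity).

The volume flow rate is constant, so v₂ = (A₁/A₂)v₁ = (227/22.3)·0.705 = 7.18 m/s.
Applying Bernoulli between the two ends and solving for P₂: P₂ = P₁ + ½ρ(v₁² − v₂²) − ρgΔh.
P₂ = 28800 + ½·1000·(0.705² − 7.18²) − 1000·9.81·(−10.7) = 28800 + (-25500) − (-105000) = 108000 Pa.

P₂ = 108000 Pa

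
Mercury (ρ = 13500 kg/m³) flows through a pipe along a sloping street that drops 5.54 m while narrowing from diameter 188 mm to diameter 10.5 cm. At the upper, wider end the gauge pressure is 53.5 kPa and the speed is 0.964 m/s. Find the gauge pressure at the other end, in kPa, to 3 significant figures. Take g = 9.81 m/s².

Mass conservation (A₁v₁ = A₂v₂) gives v₂ = 0.964 × 278/86.6 = 3.09 m/s.
Energy conservation along the streamline gives P₂ = P₁ − ½ρ(v₂² − v₁²) − ρg(h₂ − h₁).
P₂ = 53500 + ½·13500·(0.964² − 3.09²) − 13500·9.81·(−5.54) = 53500 + (-58200) − (-734000) = 729000 Pa.

P₂ ≈ 729 kPa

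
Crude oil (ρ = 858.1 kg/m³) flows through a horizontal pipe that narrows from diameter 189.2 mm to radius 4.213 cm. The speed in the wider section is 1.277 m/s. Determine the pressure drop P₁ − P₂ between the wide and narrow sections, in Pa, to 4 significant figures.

Mass conservation (A₁v₁ = A₂v₂) gives v₂ = 1.277 × 281.1/55.76 = 6.439 m/s.
Bernoulli (h₁ = h₂): P₁ − P₂ = ½ρ(v₂² − v₁²).
P₁ − P₂ = ½·858.1·(6.439² − 1.277²) = ½·858.1·39.82 = 17090 Pa.

ΔP ≈ 17090 Pa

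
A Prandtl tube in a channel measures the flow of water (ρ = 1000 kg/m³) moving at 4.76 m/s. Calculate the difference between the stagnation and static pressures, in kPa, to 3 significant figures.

ΔP ≈ 11.3 kPa

The dynamic pressure equals the rise in static pressure at the stagnation point: ΔP = ½ρv².
ΔP = ½·1000·4.76² = 11300 Pa.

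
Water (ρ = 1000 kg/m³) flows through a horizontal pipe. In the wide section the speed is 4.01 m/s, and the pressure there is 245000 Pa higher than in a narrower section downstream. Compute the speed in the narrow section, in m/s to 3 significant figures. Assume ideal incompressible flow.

22.5 m/s

With h₁ = h₂, rearranging Bernoulli gives v₂ = √(v₁² + 2ΔP/ρ).
v₂ = √(4.01² + 2·245000/1000) = √(16.1 + 490) = 22.5 m/s.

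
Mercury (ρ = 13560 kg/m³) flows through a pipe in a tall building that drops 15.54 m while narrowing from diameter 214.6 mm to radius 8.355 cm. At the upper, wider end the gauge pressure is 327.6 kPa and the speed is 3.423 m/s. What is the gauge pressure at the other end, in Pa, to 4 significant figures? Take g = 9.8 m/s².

Continuity gives A₁v₁ = A₂v₂, so v₂ = (361.7 cm²)/(219.3 cm²) × 3.423 m/s = 5.646 m/s.
Applying Bernoulli between the two ends and solving for P₂: P₂ = P₁ + ½ρ(v₁² − v₂²) − ρgΔh.
P₂ = 327600 + ½·13560·(3.423² − 5.646²) − 13560·9.8·(−15.54) = 327600 + (-136700) − (-2065000) = 2256000 Pa.

P₂ ≈ 2256000 Pa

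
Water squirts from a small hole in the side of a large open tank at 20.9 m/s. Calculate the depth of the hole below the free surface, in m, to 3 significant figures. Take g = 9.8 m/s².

Inverting v = √(2gh) gives h = v² / 2g.
h = 20.9²/(2·9.8) = 437/19.60 = 22.3 m.

22.3 m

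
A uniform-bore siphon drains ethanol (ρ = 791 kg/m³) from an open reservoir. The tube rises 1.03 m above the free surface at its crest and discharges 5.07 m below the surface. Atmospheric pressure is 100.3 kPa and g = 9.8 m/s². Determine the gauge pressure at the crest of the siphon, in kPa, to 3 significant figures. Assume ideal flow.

P_gauge ≈ -47.3 kPa

From the surface to the outlet (both open to atmosphere, surface at rest): v = √(2g·h_out) = √(2·9.8·5.07) = 9.97 m/s.
Continuity keeps v the same throughout the tube; from surface to crest, P_atm + 0 = P_top + ½ρv² + ρg·h_top.
P_top = 100300 − ½·791·9.97² − 791·9.8·1.03 = 53000 Pa. So P_gauge = P_top − P_atm = -47300 Pa.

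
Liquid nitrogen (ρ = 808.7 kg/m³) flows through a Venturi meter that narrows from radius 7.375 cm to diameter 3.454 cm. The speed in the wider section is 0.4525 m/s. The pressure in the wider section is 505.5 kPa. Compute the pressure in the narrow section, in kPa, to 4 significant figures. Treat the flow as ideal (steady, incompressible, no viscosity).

478.0 kPa

Mass conservation (A₁v₁ = A₂v₂) gives v₂ = 0.4525 × 170.9/9.370 = 8.252 m/s.
Bernoulli (h₁ = h₂): P₁ − P₂ = ½ρ(v₂² − v₁²).
P₂ = P₁ − ½ρ(v₂² − v₁²) = 505500 − ½·808.7·(8.252² − 0.4525²) = 505500 − 27450 = 478000 Pa.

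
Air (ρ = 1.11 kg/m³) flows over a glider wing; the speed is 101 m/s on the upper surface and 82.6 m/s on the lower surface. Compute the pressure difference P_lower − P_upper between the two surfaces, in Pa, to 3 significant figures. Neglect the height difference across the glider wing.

ΔP = 1870 Pa

Bernoulli (same height): P_lower − P_upper = ½ρ(v_upper² − v_lower²).
ΔP = ½·1.11·(101² − 82.6²) = 1870 Pa.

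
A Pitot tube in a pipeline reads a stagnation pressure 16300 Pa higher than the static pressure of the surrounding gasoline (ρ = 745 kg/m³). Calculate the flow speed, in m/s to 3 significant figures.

At the stagnation point the flow is brought to rest, so Bernoulli gives P_stag − P_static = ½ρv².
v = √(2ΔP/ρ) = √(2·16300/745) = 6.62 m/s.

6.62 m/s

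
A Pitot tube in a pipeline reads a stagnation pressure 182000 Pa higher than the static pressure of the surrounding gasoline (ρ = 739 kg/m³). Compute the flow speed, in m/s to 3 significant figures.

v ≈ 22.2 m/s

At the stagnation point the flow is brought to rest, so Bernoulli gives P_stag − P_static = ½ρv².
v = √(2ΔP/ρ) = √(2·182000/739) = 22.2 m/s.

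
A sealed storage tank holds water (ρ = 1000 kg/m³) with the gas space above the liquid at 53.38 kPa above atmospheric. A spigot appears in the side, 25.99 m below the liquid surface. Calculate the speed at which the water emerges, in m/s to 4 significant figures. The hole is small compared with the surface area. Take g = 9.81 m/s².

v = 24.83 m/s

Take point 1 at the surface (v₁ ≈ 0) and point 2 at the hole (at atmospheric pressure). Bernoulli: P₁ + ρg h = P_atm + ½ρv₂².
With P₁ − P_atm = 53380 Pa, v₂ = √(2gh + 2ΔP/ρ) = √(2·9.81·25.99 + 2·53380/1000) = 24.83 m/s.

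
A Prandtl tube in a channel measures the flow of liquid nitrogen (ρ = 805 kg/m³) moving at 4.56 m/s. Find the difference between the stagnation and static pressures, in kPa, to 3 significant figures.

ΔP ≈ 8.37 kPa

Bernoulli between the free stream and the stagnation point: ½ρv² = P_stag − P_static.
ΔP = ½·805·4.56² = 8370 Pa.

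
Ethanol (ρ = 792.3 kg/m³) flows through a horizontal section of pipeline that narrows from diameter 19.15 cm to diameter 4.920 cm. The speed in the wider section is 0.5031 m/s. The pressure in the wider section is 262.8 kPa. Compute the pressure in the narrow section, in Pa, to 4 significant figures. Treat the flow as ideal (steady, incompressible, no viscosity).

By continuity, v₂ = v₁·A₁/A₂ = 0.5031·(288.0/19.01) = 7.622 m/s.
With no height change, Bernoulli's equation is P₁ + ½ρv₁² = P₂ + ½ρv₂².
P₂ = P₁ − ½ρ(v₂² − v₁²) = 262800 − ½·792.3·(7.622² − 0.5031²) = 262800 − 22910 = 239900 Pa.

P₂ = 239900 Pa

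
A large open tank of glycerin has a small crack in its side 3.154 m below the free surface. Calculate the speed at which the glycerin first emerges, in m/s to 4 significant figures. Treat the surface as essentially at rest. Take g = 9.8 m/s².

With the surface at rest and both surface and jet at atmospheric pressure, Bernoulli gives ρg h = ½ρv², so v = √(2gh) = √(2·9.8·3.154) = 7.862 m/s.

v ≈ 7.862 m/s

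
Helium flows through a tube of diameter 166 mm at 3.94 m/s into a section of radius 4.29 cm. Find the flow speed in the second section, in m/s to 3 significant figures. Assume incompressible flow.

14.7 m/s

Mass conservation (A₁v₁ = A₂v₂) gives v₂ = 3.94 × 216/57.8 = 14.7 m/s.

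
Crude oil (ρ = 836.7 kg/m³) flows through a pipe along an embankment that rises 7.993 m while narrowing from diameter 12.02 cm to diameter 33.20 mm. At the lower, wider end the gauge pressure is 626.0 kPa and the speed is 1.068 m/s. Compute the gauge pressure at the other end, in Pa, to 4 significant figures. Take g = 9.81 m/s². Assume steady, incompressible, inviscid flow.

P₂ ≈ 478900 Pa

By continuity, v₂ = v₁·A₁/A₂ = 1.068·(113.5/8.657) = 14.00 m/s.
Energy conservation along the streamline gives P₂ = P₁ − ½ρ(v₂² − v₁²) − ρg(h₂ − h₁).
P₂ = 626000 + ½·836.7·(1.068² − 14.00²) − 836.7·9.81·(+7.993) = 626000 + (-81510) − (65610) = 478900 Pa.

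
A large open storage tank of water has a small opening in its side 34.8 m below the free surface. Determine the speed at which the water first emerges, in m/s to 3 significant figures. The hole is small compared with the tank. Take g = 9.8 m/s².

Torricelli's result v = √(2gh) gives v = √(2·9.8·34.8) = 26.1 m/s.

26.1 m/s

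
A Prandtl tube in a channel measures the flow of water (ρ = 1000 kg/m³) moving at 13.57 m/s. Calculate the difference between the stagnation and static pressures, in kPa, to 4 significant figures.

At the stagnation point the flow is brought to rest, so Bernoulli gives P_stag − P_static = ½ρv².
ΔP = ½·1000·13.57² = 92070 Pa.

ΔP = 92.07 kPa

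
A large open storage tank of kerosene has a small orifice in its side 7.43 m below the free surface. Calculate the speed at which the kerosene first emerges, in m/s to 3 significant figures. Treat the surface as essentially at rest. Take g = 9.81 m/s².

v = 12.1 m/s

Bernoulli from surface to hole (P equal, v_surface ≈ 0): v = √(2gh) = √(2×9.81×7.43) = 12.1 m/s.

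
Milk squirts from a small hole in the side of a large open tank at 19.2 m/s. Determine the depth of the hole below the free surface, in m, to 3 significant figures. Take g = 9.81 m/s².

h ≈ 18.8 m

For a small hole in a large open tank, ½v² = gh, giving h = v²/(2g).
h = 19.2²/(2·9.81) = 369/19.62 = 18.8 m.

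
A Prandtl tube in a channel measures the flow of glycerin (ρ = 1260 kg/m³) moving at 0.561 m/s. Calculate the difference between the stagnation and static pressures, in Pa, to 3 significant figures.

Bernoulli between the free stream and the stagnation point: ½ρv² = P_stag − P_static.
ΔP = ½·1260·0.561² = 198 Pa.

ΔP = 198 Pa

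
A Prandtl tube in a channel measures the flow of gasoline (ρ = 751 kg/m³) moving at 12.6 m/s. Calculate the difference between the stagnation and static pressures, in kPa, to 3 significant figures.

ΔP ≈ 59.6 kPa

Bernoulli between the free stream and the stagnation point: ½ρv² = P_stag − P_static.
ΔP = ½·751·12.6² = 59600 Pa.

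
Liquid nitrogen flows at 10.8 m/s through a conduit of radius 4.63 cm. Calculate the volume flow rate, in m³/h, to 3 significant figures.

Q = 262 m³/h

Q = A·v = 0.00673 m² × 10.8 m/s = 0.0727 m³/s.
Converting: 0.0727 m³/s × 3600 = 262 m³/h.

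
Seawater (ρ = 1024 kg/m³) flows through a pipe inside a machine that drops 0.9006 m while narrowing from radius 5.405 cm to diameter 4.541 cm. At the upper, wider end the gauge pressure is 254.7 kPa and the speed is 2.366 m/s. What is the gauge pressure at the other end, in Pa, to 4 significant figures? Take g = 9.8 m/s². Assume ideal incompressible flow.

By continuity, v₂ = v₁·A₁/A₂ = 2.366·(91.78/16.20) = 13.41 m/s.
Energy conservation along the streamline gives P₂ = P₁ − ½ρ(v₂² − v₁²) − ρg(h₂ − h₁).
P₂ = 254700 + ½·1024·(2.366² − 13.41²) − 1024·9.8·(−0.9006) = 254700 + (-89180) − (-9038) = 174600 Pa.

P₂ ≈ 174600 Pa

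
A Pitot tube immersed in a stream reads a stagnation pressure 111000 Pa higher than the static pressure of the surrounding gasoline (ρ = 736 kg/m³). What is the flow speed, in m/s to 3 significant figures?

Bernoulli between the free stream and the stagnation point: ½ρv² = P_stag − P_static.
v = √(2ΔP/ρ) = √(2·111000/736) = 17.4 m/s.

17.4 m/s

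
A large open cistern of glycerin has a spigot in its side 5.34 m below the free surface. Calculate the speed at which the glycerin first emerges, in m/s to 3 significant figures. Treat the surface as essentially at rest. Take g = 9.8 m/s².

Torricelli's result v = √(2gh) gives v = √(2·9.8·5.34) = 10.2 m/s.

v ≈ 10.2 m/s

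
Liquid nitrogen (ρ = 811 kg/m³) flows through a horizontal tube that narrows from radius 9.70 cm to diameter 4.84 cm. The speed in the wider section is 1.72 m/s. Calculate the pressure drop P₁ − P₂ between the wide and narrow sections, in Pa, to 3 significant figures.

308000 Pa

The volume flow rate is constant, so v₂ = (A₁/A₂)v₁ = (296/18.4)·1.72 = 27.6 m/s.
The pipe is horizontal, so Bernoulli reduces to P₁ + ½ρv₁² = P₂ + ½ρv₂².
P₁ − P₂ = ½·811·(27.6² − 1.72²) = ½·811·761 = 308000 Pa.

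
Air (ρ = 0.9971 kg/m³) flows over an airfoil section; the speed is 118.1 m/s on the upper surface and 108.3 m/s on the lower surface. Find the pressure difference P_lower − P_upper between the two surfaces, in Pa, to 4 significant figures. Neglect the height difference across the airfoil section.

With negligible Δh, P + ½ρv² is constant, so P_low − P_up = ½ρ(v_up² − v_low²).
ΔP = ½·0.9971·(118.1² − 108.3²) = 1106 Pa.

ΔP ≈ 1106 Pa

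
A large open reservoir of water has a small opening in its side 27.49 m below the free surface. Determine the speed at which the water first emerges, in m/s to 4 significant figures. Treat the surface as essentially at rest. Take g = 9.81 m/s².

v ≈ 23.22 m/s

Bernoulli from surface to hole (P equal, v_surface ≈ 0): v = √(2gh) = √(2×9.81×27.49) = 23.22 m/s.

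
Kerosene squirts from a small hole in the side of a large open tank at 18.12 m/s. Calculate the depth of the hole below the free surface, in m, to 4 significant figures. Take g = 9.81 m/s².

For a small hole in a large open tank, ½v² = gh, giving h = v²/(2g).
h = 18.12²/(2·9.81) = 328.3/19.62 = 16.73 m.

16.73 m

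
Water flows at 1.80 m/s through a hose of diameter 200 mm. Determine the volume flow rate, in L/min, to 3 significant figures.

Q = A·v = 0.0314 m² × 1.80 m/s = 0.0565 m³/s.
Converting: 0.0565 m³/s × 60000 = 3390 L/min.

3390 L/min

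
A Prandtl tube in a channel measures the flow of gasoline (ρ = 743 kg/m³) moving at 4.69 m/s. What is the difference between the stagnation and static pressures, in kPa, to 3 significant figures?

At the stagnation point the flow is brought to rest, so Bernoulli gives P_stag − P_static = ½ρv².
ΔP = ½·743·4.69² = 8170 Pa.

ΔP = 8.17 kPa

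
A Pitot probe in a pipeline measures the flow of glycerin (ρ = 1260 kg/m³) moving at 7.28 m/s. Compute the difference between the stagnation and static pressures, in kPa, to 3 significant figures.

ΔP ≈ 33.4 kPa

The dynamic pressure equals the rise in static pressure at the stagnation point: ΔP = ½ρv².
ΔP = ½·1260·7.28² = 33400 Pa.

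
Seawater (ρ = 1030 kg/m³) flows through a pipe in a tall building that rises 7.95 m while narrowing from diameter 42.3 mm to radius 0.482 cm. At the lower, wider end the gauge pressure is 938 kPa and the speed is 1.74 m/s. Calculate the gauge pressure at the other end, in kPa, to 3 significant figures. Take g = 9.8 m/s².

By continuity, v₂ = v₁·A₁/A₂ = 1.74·(14.1/0.730) = 33.5 m/s.
Bernoulli: P₁ + ½ρv₁² + ρg h₁ = P₂ + ½ρv₂² + ρg h₂, so P₂ = P₁ + ½ρ(v₁² − v₂²) − ρg(h₂ − h₁).
P₂ = 938000 + ½·1030·(1.74² − 33.5²) − 1030·9.8·(+7.95) = 938000 + (-576000) − (80200) = 281000 Pa.

P₂ ≈ 281 kPa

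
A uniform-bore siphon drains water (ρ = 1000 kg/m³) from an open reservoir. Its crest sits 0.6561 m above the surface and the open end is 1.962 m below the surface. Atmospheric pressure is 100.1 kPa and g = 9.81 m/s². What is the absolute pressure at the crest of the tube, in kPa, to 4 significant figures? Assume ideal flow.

74.42 kPa

Bernoulli surface→outlet gives ½v² = g·h_out, so v = √(2·9.81·1.962) = 6.204 m/s.
With constant cross-section the crest speed equals v; applying Bernoulli from the surface up to the crest, P_top = P_atm − ½ρv² − ρg·h_top.
P_top = 100100 − ½·1000·6.204² − 1000·9.81·0.6561 = 74420 Pa.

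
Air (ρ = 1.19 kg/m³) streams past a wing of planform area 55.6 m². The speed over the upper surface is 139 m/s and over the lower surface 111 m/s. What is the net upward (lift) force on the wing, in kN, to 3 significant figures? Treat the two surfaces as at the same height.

The faster flow above has the lower pressure; Bernoulli (same height) gives ΔP = ½ρ(v_up² − v_low²).
ΔP = ½·1.19·(139² − 111²) = 4160 Pa.
Lift = ΔP · A = 4160 × 55.6 = 232000 N.

F ≈ 232 kN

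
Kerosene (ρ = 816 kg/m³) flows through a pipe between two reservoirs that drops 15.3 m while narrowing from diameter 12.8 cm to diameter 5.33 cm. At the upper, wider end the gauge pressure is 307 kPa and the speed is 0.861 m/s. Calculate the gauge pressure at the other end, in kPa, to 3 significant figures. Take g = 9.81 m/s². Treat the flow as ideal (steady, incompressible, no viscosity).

P₂ = 420 kPa

The volume flow rate is constant, so v₂ = (A₁/A₂)v₁ = (129/22.3)·0.861 = 4.97 m/s.
Bernoulli: P₁ + ½ρv₁² + ρg h₁ = P₂ + ½ρv₂² + ρg h₂, so P₂ = P₁ + ½ρ(v₁² − v₂²) − ρg(h₂ − h₁).
P₂ = 307000 + ½·816·(0.861² − 4.97²) − 816·9.81·(−15.3) = 307000 + (-9760) − (-122000) = 420000 Pa.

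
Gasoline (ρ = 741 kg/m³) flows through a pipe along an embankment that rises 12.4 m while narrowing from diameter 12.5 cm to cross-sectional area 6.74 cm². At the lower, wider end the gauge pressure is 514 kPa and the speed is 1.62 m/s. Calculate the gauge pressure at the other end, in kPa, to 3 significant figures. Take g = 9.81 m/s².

P₂ ≈ 102 kPa

The volume flow rate is constant, so v₂ = (A₁/A₂)v₁ = (123/6.74)·1.62 = 29.5 m/s.
Bernoulli: P₁ + ½ρv₁² + ρg h₁ = P₂ + ½ρv₂² + ρg h₂, so P₂ = P₁ + ½ρ(v₁² − v₂²) − ρg(h₂ − h₁).
P₂ = 514000 + ½·741·(1.62² − 29.5²) − 741·9.81·(+12.4) = 514000 + (-321000) − (90100) = 102000 Pa.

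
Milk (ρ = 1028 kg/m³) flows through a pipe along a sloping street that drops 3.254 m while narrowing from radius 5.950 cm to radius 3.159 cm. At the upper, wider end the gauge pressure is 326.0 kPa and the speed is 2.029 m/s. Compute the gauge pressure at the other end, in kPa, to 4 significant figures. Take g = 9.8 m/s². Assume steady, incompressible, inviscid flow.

P₂ = 334.3 kPa

By continuity, v₂ = v₁·A₁/A₂ = 2.029·(111.2/31.35) = 7.198 m/s.
Applying Bernoulli between the two ends and solving for P₂: P₂ = P₁ + ½ρ(v₁² − v₂²) − ρgΔh.
P₂ = 326000 + ½·1028·(2.029² − 7.198²) − 1028·9.8·(−3.254) = 326000 + (-24520) − (-32780) = 334300 Pa.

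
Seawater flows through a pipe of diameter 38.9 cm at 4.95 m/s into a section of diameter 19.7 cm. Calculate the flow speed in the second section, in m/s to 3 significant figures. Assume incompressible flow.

Mass conservation (A₁v₁ = A₂v₂) gives v₂ = 4.95 × 1190/305 = 19.3 m/s.

v₂ = 19.3 m/s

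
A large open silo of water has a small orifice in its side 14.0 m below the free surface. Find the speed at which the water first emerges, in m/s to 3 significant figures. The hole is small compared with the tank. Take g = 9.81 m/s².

Torricelli's result v = √(2gh) gives v = √(2·9.81·14.0) = 16.6 m/s.

v = 16.6 m/s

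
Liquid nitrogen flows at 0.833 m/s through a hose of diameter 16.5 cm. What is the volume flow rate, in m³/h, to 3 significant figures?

Q ≈ 64.1 m³/h

Q = A·v = 0.0214 m² × 0.833 m/s = 0.0178 m³/s.
Converting: 0.0178 m³/s × 3600 = 64.1 m³/h.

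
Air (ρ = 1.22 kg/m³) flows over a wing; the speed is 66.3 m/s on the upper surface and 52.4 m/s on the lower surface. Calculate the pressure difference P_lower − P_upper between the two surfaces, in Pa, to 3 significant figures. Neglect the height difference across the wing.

With negligible Δh, P + ½ρv² is constant, so P_low − P_up = ½ρ(v_up² − v_low²).
ΔP = ½·1.22·(66.3² − 52.4²) = 1010 Pa.

ΔP = 1010 Pa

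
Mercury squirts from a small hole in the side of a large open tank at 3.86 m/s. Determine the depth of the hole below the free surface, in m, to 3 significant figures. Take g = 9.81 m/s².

h = 0.759 m

Inverting v = √(2gh) gives h = v² / 2g.
h = 3.86²/(2·9.81) = 14.9/19.62 = 0.759 m.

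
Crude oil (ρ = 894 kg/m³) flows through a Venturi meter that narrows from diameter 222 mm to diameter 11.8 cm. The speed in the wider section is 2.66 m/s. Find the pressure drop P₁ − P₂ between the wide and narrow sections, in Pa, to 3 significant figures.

Continuity gives A₁v₁ = A₂v₂, so v₂ = (387 cm²)/(109 cm²) × 2.66 m/s = 9.42 m/s.
Bernoulli (h₁ = h₂): P₁ − P₂ = ½ρ(v₂² − v₁²).
P₁ − P₂ = ½·894·(9.42² − 2.66²) = ½·894·81.6 = 36500 Pa.

ΔP ≈ 36500 Pa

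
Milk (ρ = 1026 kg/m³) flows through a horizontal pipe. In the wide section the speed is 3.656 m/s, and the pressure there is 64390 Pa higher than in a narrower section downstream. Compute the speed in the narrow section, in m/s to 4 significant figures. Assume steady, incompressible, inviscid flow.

With h₁ = h₂, rearranging Bernoulli gives v₂ = √(v₁² + 2ΔP/ρ).
v₂ = √(3.656² + 2·64390/1026) = √(13.37 + 125.5) = 11.78 m/s.

v₂ = 11.78 m/s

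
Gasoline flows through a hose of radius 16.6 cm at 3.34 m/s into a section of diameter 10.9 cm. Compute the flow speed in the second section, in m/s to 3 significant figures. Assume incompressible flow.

31.0 m/s

Continuity gives A₁v₁ = A₂v₂, so v₂ = (866 cm²)/(93.3 cm²) × 3.34 m/s = 31.0 m/s.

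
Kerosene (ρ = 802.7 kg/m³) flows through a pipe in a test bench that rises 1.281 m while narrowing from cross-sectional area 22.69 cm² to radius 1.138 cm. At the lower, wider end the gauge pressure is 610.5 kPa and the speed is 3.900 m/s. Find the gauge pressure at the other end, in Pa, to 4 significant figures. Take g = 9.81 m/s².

P₂ = 416600 Pa

Mass conservation (A₁v₁ = A₂v₂) gives v₂ = 3.900 × 22.69/4.069 = 21.75 m/s.
Energy conservation along the streamline gives P₂ = P₁ − ½ρ(v₂² − v₁²) − ρg(h₂ − h₁).
P₂ = 610500 + ½·802.7·(3.900² − 21.75²) − 802.7·9.81·(+1.281) = 610500 + (-183800) − (10090) = 416600 Pa.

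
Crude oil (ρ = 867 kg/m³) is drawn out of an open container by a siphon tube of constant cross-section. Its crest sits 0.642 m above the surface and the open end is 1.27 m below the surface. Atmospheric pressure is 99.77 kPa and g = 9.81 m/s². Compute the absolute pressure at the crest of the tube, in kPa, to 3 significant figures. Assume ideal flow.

83.5 kPa

The outlet speed comes from Torricelli: v = √(2g·1.27) = 4.99 m/s.
The bore is uniform, so the speed at the crest is the same v. Bernoulli surface→crest: P_atm = P_top + ½ρv² + ρg·h_top.
P_top = 99770 − ½·867·4.99² − 867·9.81·0.642 = 83500 Pa.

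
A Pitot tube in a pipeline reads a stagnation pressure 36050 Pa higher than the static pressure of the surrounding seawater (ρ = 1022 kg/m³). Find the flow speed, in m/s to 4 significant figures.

The dynamic pressure equals the rise in static pressure at the stagnation point: ΔP = ½ρv².
v = √(2ΔP/ρ) = √(2·36050/1022) = 8.399 m/s.

v = 8.399 m/s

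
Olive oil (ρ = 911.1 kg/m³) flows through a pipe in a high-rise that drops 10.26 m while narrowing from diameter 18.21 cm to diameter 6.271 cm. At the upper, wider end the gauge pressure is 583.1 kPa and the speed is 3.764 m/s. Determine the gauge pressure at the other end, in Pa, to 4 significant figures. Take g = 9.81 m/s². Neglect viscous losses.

222300 Pa

Continuity gives A₁v₁ = A₂v₂, so v₂ = (260.4 cm²)/(30.89 cm²) × 3.764 m/s = 31.74 m/s.
Applying Bernoulli between the two ends and solving for P₂: P₂ = P₁ + ½ρ(v₁² − v₂²) − ρgΔh.
P₂ = 583100 + ½·911.1·(3.764² − 31.74²) − 911.1·9.81·(−10.26) = 583100 + (-452500) − (-91700) = 222300 Pa.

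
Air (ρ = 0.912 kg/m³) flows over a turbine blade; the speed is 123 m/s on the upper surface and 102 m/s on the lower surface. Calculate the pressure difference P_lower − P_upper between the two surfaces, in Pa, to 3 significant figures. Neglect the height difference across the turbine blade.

2150 Pa

The pressure is lower where the speed is higher: ΔP = ½ρ(v_up² − v_low²).
ΔP = ½·0.912·(123² − 102²) = 2150 Pa.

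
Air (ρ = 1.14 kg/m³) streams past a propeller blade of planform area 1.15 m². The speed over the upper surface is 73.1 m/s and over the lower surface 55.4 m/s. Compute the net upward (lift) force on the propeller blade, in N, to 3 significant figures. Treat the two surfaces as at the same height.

F = 1490 N

With equal heights on the two surfaces, Bernoulli gives P_lower − P_upper = ½ρ(v_upper² − v_lower²).
ΔP = ½·1.14·(73.1² − 55.4²) = 1300 Pa.
Lift = ΔP · A = 1300 × 1.15 = 1490 N.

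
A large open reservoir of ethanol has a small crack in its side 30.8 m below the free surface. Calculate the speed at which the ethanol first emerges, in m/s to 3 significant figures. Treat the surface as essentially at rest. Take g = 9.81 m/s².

v ≈ 24.6 m/s

The surface is effectively still and both ends are open, so ½v² = gh and v = √(2·9.81·30.8) = 24.6 m/s.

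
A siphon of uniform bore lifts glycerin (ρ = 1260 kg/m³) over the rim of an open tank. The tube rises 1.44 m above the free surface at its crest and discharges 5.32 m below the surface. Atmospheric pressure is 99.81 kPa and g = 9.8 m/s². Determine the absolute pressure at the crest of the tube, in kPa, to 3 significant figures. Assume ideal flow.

Bernoulli surface→outlet gives ½v² = g·h_out, so v = √(2·9.8·5.32) = 10.2 m/s.
The bore is uniform, so the speed at the crest is the same v. Bernoulli surface→crest: P_atm = P_top + ½ρv² + ρg·h_top.
P_top = 99810 − ½·1260·10.2² − 1260·9.8·1.44 = 16300 Pa.

P_top = 16.3 kPa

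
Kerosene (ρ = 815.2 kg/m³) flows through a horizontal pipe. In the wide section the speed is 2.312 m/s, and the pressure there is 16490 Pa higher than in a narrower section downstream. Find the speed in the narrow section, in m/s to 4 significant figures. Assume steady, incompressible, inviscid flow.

Horizontal Bernoulli: P₁ + ½ρv₁² = P₂ + ½ρv₂², so v₂² = v₁² + 2(P₁ − P₂)/ρ.
v₂ = √(2.312² + 2·16490/815.2) = √(5.345 + 40.46) = 6.768 m/s.

v₂ = 6.768 m/s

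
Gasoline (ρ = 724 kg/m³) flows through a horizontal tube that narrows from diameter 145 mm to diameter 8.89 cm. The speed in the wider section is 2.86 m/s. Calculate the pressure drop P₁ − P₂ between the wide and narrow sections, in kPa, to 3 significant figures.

ΔP ≈ 18.0 kPa

The volume flow rate is constant, so v₂ = (A₁/A₂)v₁ = (165/62.1)·2.86 = 7.61 m/s.
Along the horizontal streamline, P + ½ρv² is constant.
P₁ − P₂ = ½·724·(7.61² − 2.86²) = ½·724·49.7 = 18000 Pa.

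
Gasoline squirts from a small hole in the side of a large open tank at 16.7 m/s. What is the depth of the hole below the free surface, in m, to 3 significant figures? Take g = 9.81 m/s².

h ≈ 14.2 m

Inverting v = √(2gh) gives h = v² / 2g.
h = 16.7²/(2·9.81) = 279/19.62 = 14.2 m.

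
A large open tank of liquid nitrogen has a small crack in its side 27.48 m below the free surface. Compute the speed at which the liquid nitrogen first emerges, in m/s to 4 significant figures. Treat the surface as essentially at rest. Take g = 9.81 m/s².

v = 23.22 m/s

Torricelli's result v = √(2gh) gives v = √(2·9.81·27.48) = 23.22 m/s.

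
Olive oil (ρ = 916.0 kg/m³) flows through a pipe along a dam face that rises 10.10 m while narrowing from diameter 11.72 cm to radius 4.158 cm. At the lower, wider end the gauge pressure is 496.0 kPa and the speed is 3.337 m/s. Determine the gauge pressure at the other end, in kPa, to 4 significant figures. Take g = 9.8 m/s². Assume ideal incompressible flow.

Mass conservation (A₁v₁ = A₂v₂) gives v₂ = 3.337 × 107.9/54.31 = 6.628 m/s.
Energy conservation along the streamline gives P₂ = P₁ − ½ρ(v₂² − v₁²) − ρg(h₂ − h₁).
P₂ = 496000 + ½·916.0·(3.337² − 6.628²) − 916.0·9.8·(+10.10) = 496000 + (-15020) − (90670) = 390300 Pa.

P₂ = 390.3 kPa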